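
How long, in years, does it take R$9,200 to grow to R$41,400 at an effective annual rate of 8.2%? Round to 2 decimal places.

(1+i)^n = 41400/9200 = 4.50000, so n = ln 4.50000 / ln 1.082 = 19.0846 years

19.08 years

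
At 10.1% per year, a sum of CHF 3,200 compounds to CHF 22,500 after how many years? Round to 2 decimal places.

n = ln(22500/3200) / ln(1+0.101) = ln(7.03125) / 0.096219 = 20.2701 years

20.27 years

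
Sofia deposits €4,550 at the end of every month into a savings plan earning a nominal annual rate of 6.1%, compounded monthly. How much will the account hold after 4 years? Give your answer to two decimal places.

€246,644.94

With 12 periods per year: i = 0.00508333, n = 48.
FV = PMT · [(1+i)^n − 1] / i = 4550 · 54.207679 = 246,644.9383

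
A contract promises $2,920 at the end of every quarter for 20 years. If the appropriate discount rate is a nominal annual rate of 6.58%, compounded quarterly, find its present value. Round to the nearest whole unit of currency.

With 4 periods per year: i = 0.01645, n = 80.
PV = PMT · [1 − (1+i)^(−n)] / i = 2920 · 44.310453 = 129,386.5224

$129,387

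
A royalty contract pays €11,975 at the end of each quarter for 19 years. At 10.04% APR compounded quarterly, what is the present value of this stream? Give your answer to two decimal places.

€404,586.62

i = 0.1004/4 = 0.0251 per quarter; n = 19·4 = 76.
PV = PMT · [1 − (1+i)^(−n)] / i = 11975 · 33.785939 = 404,586.6174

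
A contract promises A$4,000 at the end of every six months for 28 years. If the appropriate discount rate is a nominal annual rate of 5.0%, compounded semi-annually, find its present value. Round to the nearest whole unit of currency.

A$119,859

Periodic rate i = 0.05/2 = 0.025; n = 28 × 2 = 56 periods.
PV = PMT · [1 − (1+i)^(−n)] / i = 4000 · 29.964858 = 119,859.4313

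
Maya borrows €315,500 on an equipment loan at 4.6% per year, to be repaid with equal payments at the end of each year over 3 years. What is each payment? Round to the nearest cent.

€114,987.00

Annuity-PV factor = 2.743789; PMT = 315500 / 2.743789 = 114,986.9952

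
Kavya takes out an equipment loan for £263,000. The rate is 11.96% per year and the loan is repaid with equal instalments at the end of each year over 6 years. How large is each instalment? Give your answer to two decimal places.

£63,895.91

PMT = 263000 / ( [1 − (1+0.1196)^(−6)] / 0.1196 ) = 263000 / 4.116069 = 63,895.9123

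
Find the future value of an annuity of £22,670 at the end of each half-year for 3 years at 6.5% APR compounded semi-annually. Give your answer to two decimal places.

£147,562.35

i = 0.065/2 = 0.0325 per half-year; n = 3·2 = 6.
FV = 22670 × [(1+0.0325)^6 − 1] / 0.0325 = 22670 × 6.509147 = 147,562.3546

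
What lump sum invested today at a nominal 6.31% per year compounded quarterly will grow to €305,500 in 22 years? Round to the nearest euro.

Periodic rate i = 0.0631/4 = 0.015775; n = 22 × 4 = 88 periods.
Discount factor = (1+0.015775)^(−88) = 0.252242; PV = 305,500 × 0.252242 = 77,060.0817

€77,060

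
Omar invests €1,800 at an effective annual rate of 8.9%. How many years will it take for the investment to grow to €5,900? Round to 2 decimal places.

(1+i)^n = 5900/1800 = 3.27778, so n = ln 3.27778 / ln 1.089 = 13.9241 years

13.92 years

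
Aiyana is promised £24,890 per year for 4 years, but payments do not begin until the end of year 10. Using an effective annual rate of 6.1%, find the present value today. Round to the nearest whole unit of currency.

£50,502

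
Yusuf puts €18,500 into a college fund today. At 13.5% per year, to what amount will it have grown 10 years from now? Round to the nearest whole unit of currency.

18,500 × (1+0.135)^10 = 18,500 × 3.547796 = 65,634.2223

€65,634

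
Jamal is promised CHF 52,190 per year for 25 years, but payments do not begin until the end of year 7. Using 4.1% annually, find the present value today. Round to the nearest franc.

CHF 633,933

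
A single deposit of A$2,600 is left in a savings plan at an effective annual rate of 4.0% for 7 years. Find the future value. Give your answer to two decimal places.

A$3,421.42

2,600 × (1+0.04)^7 = 2,600 × 1.315932 = 3,421.4226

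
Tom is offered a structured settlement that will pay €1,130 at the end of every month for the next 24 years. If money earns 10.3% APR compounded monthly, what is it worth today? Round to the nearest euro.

€120,419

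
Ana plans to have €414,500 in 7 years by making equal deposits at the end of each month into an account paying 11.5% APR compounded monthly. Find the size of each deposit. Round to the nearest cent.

€3,234.40

With 12 periods per year: i = 0.00958333, n = 84.
PMT = 414500 / ( [(1+0.00958333)^84 − 1] / 0.00958333 ) = 414500 / 128.153744 = 3,234.3963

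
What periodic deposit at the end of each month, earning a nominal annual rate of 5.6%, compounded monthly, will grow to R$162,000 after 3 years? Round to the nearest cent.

R$4,143.05

Periodic rate i = 0.056/12 = 0.00466667; n = 3 × 12 = 36 periods.
FV-annuity factor = 39.101663; PMT = 162000 / 39.101663 = 4,143.0463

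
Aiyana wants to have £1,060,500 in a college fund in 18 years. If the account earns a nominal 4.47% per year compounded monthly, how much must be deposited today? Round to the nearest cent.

Periodic rate i = 0.0447/12 = 0.003725; n = 18 × 12 = 216 periods.
Discount factor = (1+0.003725)^(−216) = 0.447936; PV = 1,060,500 × 0.447936 = 475,036.0189

£475,036.02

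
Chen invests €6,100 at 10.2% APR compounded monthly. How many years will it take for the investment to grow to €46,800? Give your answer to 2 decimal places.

20.06 years

Periodic rate i = 0.102/12 = 0.0085.
n = ln(46800/6100) / ln(1+0.0085) = ln(7.67213) / 0.008464 = 240.7344 months
= 240.7344/12 years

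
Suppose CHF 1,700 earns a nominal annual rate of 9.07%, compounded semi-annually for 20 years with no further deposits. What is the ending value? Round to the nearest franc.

With 2 periods per year: i = 0.04535, n = 40.
FV = 1,700 × (1 + 0.04535)^40 = 10,021.1570

CHF 10,021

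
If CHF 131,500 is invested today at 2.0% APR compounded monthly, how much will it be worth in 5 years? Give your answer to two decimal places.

CHF 145,317.88

With 12 periods per year: i = 0.00166667, n = 60.
FV = 131,500 × (1 + 0.00166667)^60 = 145,317.8788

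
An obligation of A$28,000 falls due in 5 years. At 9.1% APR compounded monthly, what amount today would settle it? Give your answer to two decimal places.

A$17,795.06

i = 0.091/12 = 0.00758333 per month; n = 5·12 = 60.
PV = 28,000 / (1 + 0.00758333)^60 = 28,000 / 1.573470 = 17,795.0628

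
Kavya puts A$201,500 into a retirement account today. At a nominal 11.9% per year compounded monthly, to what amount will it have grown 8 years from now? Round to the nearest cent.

With 12 periods per year: i = 0.00991667, n = 96.
201,500 × (1+0.00991667)^96 = 201,500 × 2.578765 = 519,621.1687

A$519,621.17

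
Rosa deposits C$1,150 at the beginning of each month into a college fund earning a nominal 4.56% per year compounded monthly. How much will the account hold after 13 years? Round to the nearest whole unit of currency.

Periodic rate i = 0.0456/12 = 0.0038; n = 13 × 12 = 156 periods.
Accumulation factor s(156|0.0038) × (1+i) = 213.179485; FV = 1150 × 213.179485 = 245,156.4076
(Beginning-of-period payments → annuity-due factor ×(1+i).)

C$245,156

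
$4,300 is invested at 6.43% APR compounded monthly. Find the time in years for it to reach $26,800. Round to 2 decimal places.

Periodic rate i = 0.0643/12 = 0.00535833.
(1+i)^n = 26800/4300 = 6.23256, so n = ln 6.23256 / ln 1.00536 = 342.3984 months
= 342.3984/12 years

28.53 years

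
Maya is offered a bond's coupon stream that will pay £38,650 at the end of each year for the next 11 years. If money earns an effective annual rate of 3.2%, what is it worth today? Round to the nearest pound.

PV = 38650 × [1 − (1+0.032)^(−11)] / 0.032 = 38650 × 9.150963 = 353,684.7152

£353,685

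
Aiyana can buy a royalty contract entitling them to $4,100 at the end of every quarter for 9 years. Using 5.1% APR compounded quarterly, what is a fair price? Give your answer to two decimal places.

$117,774.06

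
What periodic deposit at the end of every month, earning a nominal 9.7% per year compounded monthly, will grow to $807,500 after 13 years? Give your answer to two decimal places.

With 12 periods per year: i = 0.00808333, n = 156.
FV-annuity factor = 310.652145; PMT = 807500 / 310.652145 = 2,599.3704

$2,599.37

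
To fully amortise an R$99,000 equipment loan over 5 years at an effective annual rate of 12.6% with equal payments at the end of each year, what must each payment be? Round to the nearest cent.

Annuity-PV factor = 3.551832; PMT = 99000 / 3.551832 = 27,872.9400

R$27,872.94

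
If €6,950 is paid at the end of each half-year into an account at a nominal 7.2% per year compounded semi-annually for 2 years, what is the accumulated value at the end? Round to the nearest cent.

€29,337.55

i = 0.072/2 = 0.036 per half-year; n = 2·2 = 4.
Accumulation factor s(4|0.036) = 4.221231; FV = 6950 × 4.221231 = 29,337.5531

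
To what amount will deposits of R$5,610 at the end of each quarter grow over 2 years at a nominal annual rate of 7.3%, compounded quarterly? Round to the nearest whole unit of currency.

R$47,854

i = 0.073/4 = 0.01825 per quarter; n = 2·4 = 8.
FV = PMT · [(1+i)^n − 1] / i = 5610 · 8.530083 = 47,853.7671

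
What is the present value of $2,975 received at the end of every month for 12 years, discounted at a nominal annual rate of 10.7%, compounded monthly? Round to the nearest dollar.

With 12 periods per year: i = 0.00891667, n = 144.
PV = 2975 × [1 − (1+0.00891667)^(−144)] / 0.00891667 = 2975 × 80.915016 = 240,722.1723

$240,722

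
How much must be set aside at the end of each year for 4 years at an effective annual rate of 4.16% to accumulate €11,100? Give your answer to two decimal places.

€2,607.72

PMT = 11100 / ( [(1+0.0416)^4 − 1] / 0.0416 ) = 11100 / 4.256594 = 2,607.7186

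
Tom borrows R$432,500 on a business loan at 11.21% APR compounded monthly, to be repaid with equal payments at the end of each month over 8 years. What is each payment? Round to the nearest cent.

i = 0.1121/12 = 0.00934167 per month; n = 8·12 = 96.
PMT = 432500 / ( [1 − (1+0.00934167)^(−96)] / 0.00934167 ) = 432500 / 63.203471 = 6,842.9786

R$6,842.98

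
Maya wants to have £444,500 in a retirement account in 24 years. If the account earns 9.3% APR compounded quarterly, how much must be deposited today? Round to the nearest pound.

With 4 periods per year: i = 0.02325, n = 96.
PV = FV·(1+i)^(−n) = 444,500 × 0.110091 = 48,935.4343

£48,935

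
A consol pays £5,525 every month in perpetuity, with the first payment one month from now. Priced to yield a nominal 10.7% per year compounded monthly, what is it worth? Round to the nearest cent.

Periodic rate i = 0.107/12 = 0.00891667.
PV = C/r = 5525/0.00891667 = 619,626.1682

£619,626.17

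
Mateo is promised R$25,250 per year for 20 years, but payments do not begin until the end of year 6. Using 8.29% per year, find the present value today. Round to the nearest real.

R$162,943

PV at t=5 (ordinary 20-year annuity): 25250 × a(20|0.0829) = 25250 × 9.609834 = 242,648.3175
PV₀ = 242,648.3175 / (1+0.0829)^5 = 242,648.3175 / 1.489161 = 162,942.9278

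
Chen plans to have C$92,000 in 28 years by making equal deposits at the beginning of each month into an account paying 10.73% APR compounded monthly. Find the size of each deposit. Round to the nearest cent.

C$43.12

i = 0.1073/12 = 0.00894167 per month; n = 28·12 = 336.
FV-annuity factor × (1+i) = 2133.335709; PMT = 92000 / 2133.335709 = 43.1250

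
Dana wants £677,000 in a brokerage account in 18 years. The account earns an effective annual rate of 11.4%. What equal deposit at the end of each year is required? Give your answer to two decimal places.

PMT = 677000 / ( [(1+0.114)^18 − 1] / 0.114 ) = 677000 / 52.467140 = 12,903.3144

£12,903.31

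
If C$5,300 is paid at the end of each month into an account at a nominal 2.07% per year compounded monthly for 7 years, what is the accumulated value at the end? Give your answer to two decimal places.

C$478,627.43

Periodic rate i = 0.0207/12 = 0.001725; n = 7 × 12 = 84 periods.
FV = 5300 × [(1+0.001725)^84 − 1] / 0.001725 = 5300 × 90.307063 = 478,627.4348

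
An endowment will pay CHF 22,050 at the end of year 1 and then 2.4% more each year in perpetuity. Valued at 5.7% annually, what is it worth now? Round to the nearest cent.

CHF 668,181.82

PV = D₁/(r − g) = 22050/(0.057 − 0.024) = 668,181.8182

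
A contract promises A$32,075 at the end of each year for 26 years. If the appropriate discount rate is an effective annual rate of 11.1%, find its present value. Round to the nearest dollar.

PV = 32075 × [1 − (1+0.111)^(−26)] / 0.111 = 32075 × 8.425414 = 270,245.1575

A$270,245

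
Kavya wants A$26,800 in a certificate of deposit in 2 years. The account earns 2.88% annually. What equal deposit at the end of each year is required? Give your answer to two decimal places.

A$13,209.78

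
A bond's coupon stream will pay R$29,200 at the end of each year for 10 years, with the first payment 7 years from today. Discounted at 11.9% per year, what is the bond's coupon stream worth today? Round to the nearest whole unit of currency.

Value one period before first payment (t=6): 29200 × [1 − (1+0.119)^(−10)] / 0.119 = 29200 × 5.673427 = 165,664.0737
PV₀ = 165,664.0737 / (1+0.119)^6 = 165,664.0737 / 1.963272 = 84,381.6119

R$84,382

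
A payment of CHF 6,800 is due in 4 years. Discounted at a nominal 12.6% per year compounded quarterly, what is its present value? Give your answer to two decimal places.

CHF 4,140.01

i = 0.126/4 = 0.0315 per quarter; n = 4·4 = 16.
Discount factor = (1+0.0315)^(−16) = 0.608825; PV = 6,800 × 0.608825 = 4,140.0081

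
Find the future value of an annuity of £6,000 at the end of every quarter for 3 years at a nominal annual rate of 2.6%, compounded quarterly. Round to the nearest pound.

i = 0.026/4 = 0.0065 per quarter; n = 3·4 = 12.
FV = PMT · [(1+i)^n − 1] / i = 6000 · 12.438432 = 74,630.5942

£74,631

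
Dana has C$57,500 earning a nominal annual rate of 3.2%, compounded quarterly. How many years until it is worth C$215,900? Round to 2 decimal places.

41.51 years

Periodic rate i = 0.032/4 = 0.008.
(1+i)^n = 215900/57500 = 3.75478, so n = ln 3.75478 / ln 1.008 = 166.0394 quarters
= 166.0394/4 years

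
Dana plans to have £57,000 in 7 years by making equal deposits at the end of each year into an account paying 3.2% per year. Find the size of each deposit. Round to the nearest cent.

£7,393.95

PMT = 57000 / ( [(1+0.032)^7 − 1] / 0.032 ) = 57000 / 7.709009 = 7,393.9464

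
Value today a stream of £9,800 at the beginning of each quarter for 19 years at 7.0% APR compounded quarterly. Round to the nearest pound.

i = 0.07/4 = 0.0175 per quarter; n = 19·4 = 76.
PV = PMT · [1 − (1+i)^(−n)] / i × (1+i) = 9800 · 42.587478 = 417,357.2816
(annuity-due: payments at period start, so ×(1+i).)

£417,357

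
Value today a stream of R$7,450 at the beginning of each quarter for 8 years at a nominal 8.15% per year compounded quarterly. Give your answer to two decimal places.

i = 0.0815/4 = 0.020375 per quarter; n = 8·4 = 32.
PV = PMT · [1 − (1+i)^(−n)] / i × (1+i) = 7450 · 23.816515 = 177,433.0403
(Beginning-of-period payments → annuity-due factor ×(1+i).)

R$177,433.04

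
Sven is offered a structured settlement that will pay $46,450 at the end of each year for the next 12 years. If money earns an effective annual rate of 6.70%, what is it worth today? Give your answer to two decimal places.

$374,909.37

Annuity factor a(12|0.067) = 8.071246; PV = 46450 × 8.071246 = 374,909.3705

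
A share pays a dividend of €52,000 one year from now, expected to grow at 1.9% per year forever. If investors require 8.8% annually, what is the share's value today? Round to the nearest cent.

PV = D₁/(r − g) = 52000/(0.088 − 0.019) = 753,623.1884

€753,623.19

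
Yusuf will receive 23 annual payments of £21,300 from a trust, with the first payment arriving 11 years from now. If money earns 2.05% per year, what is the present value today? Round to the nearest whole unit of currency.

£316,336

Value one period before first payment (t=10): 21300 × [1 − (1+0.0205)^(−23)] / 0.0205 = 21300 × 18.192780 = 387,506.2172
Discount back 10 years: 387,506.2172 × (1+0.0205)^(−10) = 387,506.2172 × 0.816338 = 316,335.9748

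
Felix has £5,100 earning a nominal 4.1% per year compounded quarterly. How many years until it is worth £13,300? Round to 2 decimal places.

Periodic rate i = 0.041/4 = 0.01025.
(1+i)^n = 13300/5100 = 2.60784, so n = ln 2.60784 / ln 1.01025 = 93.9929 quarters
= 93.9929/4 years

23.50 years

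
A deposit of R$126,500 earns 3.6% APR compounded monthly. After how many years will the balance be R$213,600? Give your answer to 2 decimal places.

Periodic rate i = 0.036/12 = 0.003.
(1+i)^n = 213600/126500 = 1.68854, so n = ln 1.68854 / ln 1.003 = 174.8827 months
= 174.8827/12 years

14.57 years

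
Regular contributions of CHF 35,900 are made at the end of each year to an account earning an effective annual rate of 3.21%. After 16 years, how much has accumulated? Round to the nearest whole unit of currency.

CHF 735,740

FV = 35900 × [(1+0.0321)^16 − 1] / 0.0321 = 35900 × 20.494152 = 735,740.0505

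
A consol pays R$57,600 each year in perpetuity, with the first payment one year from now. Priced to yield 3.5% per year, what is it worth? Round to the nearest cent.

PV = PMT / i = 57600 / 0.035 = 1,645,714.2857

R$1,645,714.29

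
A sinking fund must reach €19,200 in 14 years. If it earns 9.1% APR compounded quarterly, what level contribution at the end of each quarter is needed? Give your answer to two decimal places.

i = 0.091/4 = 0.02275 per quarter; n = 14·4 = 56.
FV-annuity factor = 110.964829; PMT = 19200 / 110.964829 = 173.0278

€173.03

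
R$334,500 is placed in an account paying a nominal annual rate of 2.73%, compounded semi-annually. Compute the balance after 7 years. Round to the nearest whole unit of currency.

Periodic rate i = 0.0273/2 = 0.01365; n = 7 × 2 = 14 periods.
FV = PV·(1+i)^n = 334,500 × 1.209017 = 404,416.1292

R$404,416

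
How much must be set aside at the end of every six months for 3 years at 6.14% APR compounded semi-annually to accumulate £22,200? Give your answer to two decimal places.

Periodic rate i = 0.0614/2 = 0.0307; n = 3 × 2 = 6 periods.
FV-annuity factor = 6.479789; PMT = 22200 / 6.479789 = 3,426.0374

£3,426.04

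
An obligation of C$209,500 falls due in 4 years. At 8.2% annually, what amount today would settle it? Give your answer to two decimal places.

PV = 209,500 / (1 + 0.082)^4 = 209,500 / 1.370595 = 152,853.3580

C$152,853.36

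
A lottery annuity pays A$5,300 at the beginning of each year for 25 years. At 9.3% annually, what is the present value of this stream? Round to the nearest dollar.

PV = 5300 × [1 − (1+0.093)^(−25)] / 0.093 × (1+i) = 5300 × 10.480260 = 55,545.3797
Payments are at the start of each period, so multiply by (1+i).

A$55,545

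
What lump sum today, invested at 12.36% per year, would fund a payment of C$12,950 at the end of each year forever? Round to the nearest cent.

PV = PMT / i = 12950 / 0.1236 = 104,773.4628

C$104,773.46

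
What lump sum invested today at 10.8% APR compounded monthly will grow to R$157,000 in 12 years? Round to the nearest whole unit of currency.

i = 0.108/12 = 0.009 per month; n = 12·12 = 144.
PV = 157,000 / (1 + 0.009)^144 = 157,000 / 3.633523 = 43,208.7512

R$43,209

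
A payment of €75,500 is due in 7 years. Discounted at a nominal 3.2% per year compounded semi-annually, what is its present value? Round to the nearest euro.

€60,455

Periodic rate i = 0.032/2 = 0.016; n = 7 × 2 = 14 periods.
Discount factor = (1+0.016)^(−14) = 0.800734; PV = 75,500 × 0.800734 = 60,455.3918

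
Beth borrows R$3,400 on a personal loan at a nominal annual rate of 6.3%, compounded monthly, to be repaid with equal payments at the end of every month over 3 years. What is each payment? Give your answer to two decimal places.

Periodic rate i = 0.063/12 = 0.00525; n = 3 × 12 = 36 periods.
PMT = 3400 / ( [1 − (1+0.00525)^(−36)] / 0.00525 ) = 3400 / 32.724598 = 103.8974

R$103.90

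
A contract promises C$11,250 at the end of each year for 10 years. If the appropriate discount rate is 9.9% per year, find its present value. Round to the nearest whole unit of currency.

C$69,424

PV = 11250 × [1 − (1+0.099)^(−10)] / 0.099 = 11250 × 6.171052 = 69,424.3390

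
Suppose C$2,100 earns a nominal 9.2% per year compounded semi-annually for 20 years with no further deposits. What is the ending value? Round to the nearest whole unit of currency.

With 2 periods per year: i = 0.046, n = 40.
2,100 × (1+0.046)^40 = 2,100 × 6.043206 = 12,690.7321

C$12,691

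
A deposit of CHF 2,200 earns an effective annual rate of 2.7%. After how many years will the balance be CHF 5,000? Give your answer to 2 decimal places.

30.82 years

(1+i)^n = 5000/2200 = 2.27273, so n = ln 2.27273 / ln 1.027 = 30.8154 years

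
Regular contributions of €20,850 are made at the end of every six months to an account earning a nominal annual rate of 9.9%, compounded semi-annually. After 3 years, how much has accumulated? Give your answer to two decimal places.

€141,641.57

i = 0.099/2 = 0.0495 per half-year; n = 3·2 = 6.
Accumulation factor s(6|0.0495) = 6.793361; FV = 20850 × 6.793361 = 141,641.5691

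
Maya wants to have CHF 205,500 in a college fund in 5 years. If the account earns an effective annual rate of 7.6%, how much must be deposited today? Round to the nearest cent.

CHF 142,478.87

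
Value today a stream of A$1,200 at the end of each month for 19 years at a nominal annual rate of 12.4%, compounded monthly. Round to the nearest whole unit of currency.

A$104,986

With 12 periods per year: i = 0.0103333, n = 228.
PV = 1200 × [1 − (1+0.0103333)^(−228)] / 0.0103333 = 1200 × 87.488547 = 104,986.2565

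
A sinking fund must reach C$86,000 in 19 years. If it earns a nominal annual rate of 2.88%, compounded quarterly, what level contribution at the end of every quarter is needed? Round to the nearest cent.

With 4 periods per year: i = 0.0072, n = 76.
PMT = 86000 / ( [(1+0.0072)^76 − 1] / 0.0072 ) = 86000 / 100.697424 = 854.0437

C$854.04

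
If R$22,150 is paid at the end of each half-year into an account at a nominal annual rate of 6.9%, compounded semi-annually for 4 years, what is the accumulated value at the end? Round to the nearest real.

R$200,139

i = 0.069/2 = 0.0345 per half-year; n = 4·2 = 8.
FV = 22150 × [(1+0.0345)^8 − 1] / 0.0345 = 22150 × 9.035609 = 200,138.7431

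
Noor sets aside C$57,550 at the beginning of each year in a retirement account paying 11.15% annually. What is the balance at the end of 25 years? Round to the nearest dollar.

FV = PMT · [(1+i)^n − 1] / i × (1+i) = 57550 · 130.109823 = 7,487,820.3343
(annuity-due: payments at period start, so ×(1+i).)

C$7,487,820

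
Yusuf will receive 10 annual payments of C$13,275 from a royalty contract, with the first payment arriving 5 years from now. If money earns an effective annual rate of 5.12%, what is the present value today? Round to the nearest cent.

C$83,460.48

PV at t=4 (ordinary 10-year annuity): 13275 × a(10|0.0512) = 13275 × 7.676934 = 101,911.2927
Discount back 4 years: 101,911.2927 × (1+0.0512)^(−4) = 101,911.2927 × 0.818952 = 83,460.4846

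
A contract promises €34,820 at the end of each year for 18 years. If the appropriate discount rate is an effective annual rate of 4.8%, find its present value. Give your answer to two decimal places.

Annuity factor a(18|0.048) = 11.874413; PV = 34820 × 11.874413 = 413,467.0604

€413,467.06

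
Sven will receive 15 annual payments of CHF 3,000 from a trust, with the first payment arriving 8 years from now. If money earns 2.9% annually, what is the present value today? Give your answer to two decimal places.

CHF 29,531.77

PV at t=7 (ordinary 15-year annuity): 3000 × a(15|0.029) = 3000 × 12.024743 = 36,074.2288
Discount back 7 years: 36,074.2288 × (1+0.029)^(−7) = 36,074.2288 × 0.818639 = 29,531.7669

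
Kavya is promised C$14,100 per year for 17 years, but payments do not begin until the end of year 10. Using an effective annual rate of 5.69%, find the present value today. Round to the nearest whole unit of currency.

C$91,813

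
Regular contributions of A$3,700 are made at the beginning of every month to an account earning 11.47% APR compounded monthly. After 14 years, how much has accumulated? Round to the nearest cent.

i = 0.1147/12 = 0.00955833 per month; n = 14·12 = 168.
FV = 3700 × [(1+0.00955833)^168 − 1] / 0.00955833 × (1+i) = 3700 × 416.567949 = 1,541,301.4128
Payments are at the start of each period, so multiply by (1+i).

A$1,541,301.41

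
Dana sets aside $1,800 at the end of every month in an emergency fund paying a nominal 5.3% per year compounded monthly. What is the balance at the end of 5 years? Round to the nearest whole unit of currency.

$123,353

Periodic rate i = 0.053/12 = 0.00441667; n = 5 × 12 = 60 periods.
Accumulation factor s(60|0.00441667) = 68.529205; FV = 1800 × 68.529205 = 123,352.5698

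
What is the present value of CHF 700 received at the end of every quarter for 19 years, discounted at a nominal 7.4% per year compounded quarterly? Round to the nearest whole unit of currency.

CHF 28,443

Periodic rate i = 0.074/4 = 0.0185; n = 19 × 4 = 76 periods.
Annuity factor a(76|0.0185) = 40.632904; PV = 700 × 40.632904 = 28,443.0327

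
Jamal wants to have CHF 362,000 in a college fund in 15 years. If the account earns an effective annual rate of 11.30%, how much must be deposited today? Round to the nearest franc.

PV = 362,000 / (1 + 0.113)^15 = 362,000 / 4.982272 = 72,657.6096

CHF 72,658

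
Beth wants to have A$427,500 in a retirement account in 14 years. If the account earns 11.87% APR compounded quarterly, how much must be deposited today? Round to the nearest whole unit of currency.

A$83,124

i = 0.1187/4 = 0.029675 per quarter; n = 14·4 = 56.
PV = FV·(1+i)^(−n) = 427,500 × 0.194442 = 83,124.0486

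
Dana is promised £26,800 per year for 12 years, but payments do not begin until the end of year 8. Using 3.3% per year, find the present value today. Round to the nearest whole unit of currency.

£208,779

PV at t=7 (ordinary 12-year annuity): 26800 × a(12|0.033) = 26800 × 9.778076 = 262,052.4330
Discount back 7 years: 262,052.4330 × (1+0.033)^(−7) = 262,052.4330 × 0.796705 = 208,778.5830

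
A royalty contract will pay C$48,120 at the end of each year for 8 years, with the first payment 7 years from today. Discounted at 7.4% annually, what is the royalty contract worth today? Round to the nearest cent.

PV at t=6 (ordinary 8-year annuity): 48120 × a(8|0.074) = 48120 × 5.879832 = 282,937.5220
Discount back 6 years: 282,937.5220 × (1+0.074)^(−6) = 282,937.5220 × 0.651590 = 184,359.2181

C$184,359.22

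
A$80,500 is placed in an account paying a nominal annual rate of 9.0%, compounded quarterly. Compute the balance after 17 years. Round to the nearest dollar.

A$365,512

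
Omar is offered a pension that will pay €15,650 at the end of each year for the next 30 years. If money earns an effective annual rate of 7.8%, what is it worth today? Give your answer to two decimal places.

€179,561.69

Annuity factor a(30|0.078) = 11.473590; PV = 15650 × 11.473590 = 179,561.6903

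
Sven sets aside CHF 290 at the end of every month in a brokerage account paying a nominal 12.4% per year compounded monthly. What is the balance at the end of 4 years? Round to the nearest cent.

CHF 17,904.19

With 12 periods per year: i = 0.0103333, n = 48.
FV = 290 × [(1+0.0103333)^48 − 1] / 0.0103333 = 290 × 61.738585 = 17,904.1898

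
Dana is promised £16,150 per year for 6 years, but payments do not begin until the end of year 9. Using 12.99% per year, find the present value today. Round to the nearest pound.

£24,309

PV at t=8 (ordinary 6-year annuity): 16150 × a(6|0.1299) = 16150 × 3.998663 = 64,578.4116
PV₀ = 64,578.4116 / (1+0.1299)^8 = 64,578.4116 / 2.656563 = 24,309.0110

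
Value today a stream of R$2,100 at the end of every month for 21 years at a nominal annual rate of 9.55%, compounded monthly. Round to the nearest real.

i = 0.0955/12 = 0.00795833 per month; n = 21·12 = 252.
PV = 2100 × [1 − (1+0.00795833)^(−252)] / 0.00795833 = 2100 × 108.607457 = 228,075.6607

R$228,076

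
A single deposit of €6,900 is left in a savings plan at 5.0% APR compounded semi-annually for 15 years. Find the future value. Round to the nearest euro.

With 2 periods per year: i = 0.025, n = 30.
FV = 6,900 × (1 + 0.025)^30 = 14,473.2163

€14,473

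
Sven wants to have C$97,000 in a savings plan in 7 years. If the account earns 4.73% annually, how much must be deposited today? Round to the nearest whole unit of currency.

PV = FV·(1+i)^(−n) = 97,000 × 0.723606 = 70,189.8007

C$70,190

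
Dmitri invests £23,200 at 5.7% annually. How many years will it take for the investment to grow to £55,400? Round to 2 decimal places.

15.70 years

n = ln(55400/23200) / ln(1+0.057) = ln(2.38793) / 0.055435 = 15.7018 years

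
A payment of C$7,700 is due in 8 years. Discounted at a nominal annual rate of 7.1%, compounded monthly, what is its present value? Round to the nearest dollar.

Periodic rate i = 0.071/12 = 0.00591667; n = 8 × 12 = 96 periods.
PV = FV·(1+i)^(−n) = 7,700 × 0.567607 = 4,370.5727

C$4,371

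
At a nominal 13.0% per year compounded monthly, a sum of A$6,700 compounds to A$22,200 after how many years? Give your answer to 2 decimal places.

9.27 years

Periodic rate i = 0.13/12 = 0.0108333.
n = ln(22200/6700) / ln(1+0.0108333) = ln(3.31343) / 0.010775 = 111.1811 months
= 111.1811/12 years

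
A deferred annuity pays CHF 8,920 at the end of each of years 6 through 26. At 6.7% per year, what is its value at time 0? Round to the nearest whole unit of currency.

Value one period before first payment (t=5): 8920 × [1 − (1+0.067)^(−21)] / 0.067 = 8920 × 11.101774 = 99,027.8213
Discount back 5 years: 99,027.8213 × (1+0.067)^(−5) = 99,027.8213 × 0.723066 = 71,603.6444

CHF 71,604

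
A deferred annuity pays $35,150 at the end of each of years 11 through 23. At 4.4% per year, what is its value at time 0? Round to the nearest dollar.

$222,629

PV at t=10 (ordinary 13-year annuity): 35150 × a(13|0.044) = 35150 × 9.742306 = 342,442.0562
PV₀ = 342,442.0562 / (1+0.044)^10 = 342,442.0562 / 1.538172 = 222,629.1917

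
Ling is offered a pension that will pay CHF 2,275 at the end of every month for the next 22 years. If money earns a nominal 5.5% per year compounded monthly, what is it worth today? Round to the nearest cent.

CHF 347,939.60

With 12 periods per year: i = 0.00458333, n = 264.
PV = 2275 × [1 − (1+0.00458333)^(−264)] / 0.00458333 = 2275 × 152.940485 = 347,939.6028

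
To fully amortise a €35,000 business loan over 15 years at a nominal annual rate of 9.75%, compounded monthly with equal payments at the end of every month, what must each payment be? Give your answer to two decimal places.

Periodic rate i = 0.0975/12 = 0.008125; n = 15 × 12 = 180 periods.
Annuity-PV factor = 94.396379; PMT = 35000 / 94.396379 = 370.7769

€370.78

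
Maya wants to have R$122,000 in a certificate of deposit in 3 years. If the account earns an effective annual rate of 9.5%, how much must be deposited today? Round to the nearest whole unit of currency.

R$92,922

PV = FV·(1+i)^(−n) = 122,000 × 0.761654 = 92,921.7699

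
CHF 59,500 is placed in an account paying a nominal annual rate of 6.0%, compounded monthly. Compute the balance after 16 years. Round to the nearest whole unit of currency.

Periodic rate i = 0.06/12 = 0.005; n = 16 × 12 = 192 periods.
FV = 59,500 × (1 + 0.005)^192 = 155,024.6727

CHF 155,025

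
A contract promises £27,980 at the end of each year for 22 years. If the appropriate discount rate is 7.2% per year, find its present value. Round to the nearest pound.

PV = PMT · [1 − (1+i)^(−n)] / i = 27980 · 10.880166 = 304,427.0377

£304,427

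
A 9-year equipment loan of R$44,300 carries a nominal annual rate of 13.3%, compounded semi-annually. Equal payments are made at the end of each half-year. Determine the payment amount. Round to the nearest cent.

R$4,293.37

Periodic rate i = 0.133/2 = 0.0665; n = 9 × 2 = 18 periods.
Annuity-PV factor = 10.318236; PMT = 44300 / 10.318236 = 4,293.3693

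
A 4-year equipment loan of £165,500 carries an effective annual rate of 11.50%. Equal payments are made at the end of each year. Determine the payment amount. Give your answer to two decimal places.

Annuity-PV factor = 3.069614; PMT = 165500 / 3.069614 = 53,915.5773

£53,915.58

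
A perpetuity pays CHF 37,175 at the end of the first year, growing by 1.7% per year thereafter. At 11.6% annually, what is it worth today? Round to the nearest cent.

CHF 375,505.05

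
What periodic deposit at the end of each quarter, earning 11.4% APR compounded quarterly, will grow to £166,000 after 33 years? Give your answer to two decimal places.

Periodic rate i = 0.114/4 = 0.0285; n = 33 × 4 = 132 periods.
FV-annuity factor = 1397.503273; PMT = 166000 / 1397.503273 = 118.7833

£118.78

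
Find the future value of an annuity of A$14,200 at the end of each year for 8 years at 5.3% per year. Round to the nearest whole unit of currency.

A$137,061

FV = PMT · [(1+i)^n − 1] / i = 14200 · 9.652179 = 137,060.9439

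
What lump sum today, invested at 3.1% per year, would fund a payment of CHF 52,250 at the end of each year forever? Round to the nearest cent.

CHF 1,685,483.87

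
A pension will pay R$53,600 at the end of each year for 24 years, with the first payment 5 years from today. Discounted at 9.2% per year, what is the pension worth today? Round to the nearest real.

R$360,158

PV at t=4 (ordinary 24-year annuity): 53600 × a(24|0.092) = 53600 × 9.554737 = 512,133.9298
Discount back 4 years: 512,133.9298 × (1+0.092)^(−4) = 512,133.9298 × 0.703250 = 360,157.9421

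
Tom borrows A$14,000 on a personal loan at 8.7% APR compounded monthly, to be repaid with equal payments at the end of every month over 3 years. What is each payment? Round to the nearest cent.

With 12 periods per year: i = 0.00725, n = 36.
Annuity-PV factor = 31.585305; PMT = 14000 / 31.585305 = 443.2441

A$443.24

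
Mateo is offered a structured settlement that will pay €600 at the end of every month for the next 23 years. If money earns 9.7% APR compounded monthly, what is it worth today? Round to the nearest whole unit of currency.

€66,181

Periodic rate i = 0.097/12 = 0.00808333; n = 23 × 12 = 276 periods.
PV = PMT · [1 − (1+i)^(−n)] / i = 600 · 110.302428 = 66,181.4565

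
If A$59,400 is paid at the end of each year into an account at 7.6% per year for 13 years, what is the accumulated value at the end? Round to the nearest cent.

A$1,243,921.67

Accumulation factor s(13|0.076) = 20.941442; FV = 59400 × 20.941442 = 1,243,921.6705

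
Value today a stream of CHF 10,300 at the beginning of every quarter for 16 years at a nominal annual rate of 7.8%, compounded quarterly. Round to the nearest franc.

CHF 382,044

With 4 periods per year: i = 0.0195, n = 64.
Annuity factor a(64|0.0195) × (1+i) = 37.091627; PV = 10300 × 37.091627 = 382,043.7627
(annuity-due: payments at period start, so ×(1+i).)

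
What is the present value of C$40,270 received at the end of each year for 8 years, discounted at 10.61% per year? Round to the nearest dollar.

PV = PMT · [1 − (1+i)^(−n)] / i = 40270 · 5.218488 = 210,148.4933

C$210,148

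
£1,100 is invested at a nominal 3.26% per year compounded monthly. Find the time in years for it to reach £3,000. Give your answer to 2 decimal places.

30.82 years

Periodic rate i = 0.0326/12 = 0.00271667.
(1+i)^n = 3000/1100 = 2.72727, so n = ln 2.72727 / ln 1.00272 = 369.8151 months
= 369.8151/12 years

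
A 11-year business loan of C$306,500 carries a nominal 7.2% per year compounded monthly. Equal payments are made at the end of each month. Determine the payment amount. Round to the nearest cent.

C$3,368.20

With 12 periods per year: i = 0.006, n = 132.
PMT = 306500 / ( [1 − (1+0.006)^(−132)] / 0.006 ) = 306500 / 90.998137 = 3,368.2008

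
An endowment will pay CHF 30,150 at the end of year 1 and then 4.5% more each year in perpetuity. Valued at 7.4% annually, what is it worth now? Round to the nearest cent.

PV = D₁/(r − g) = 30150/(0.074 − 0.045) = 1,039,655.1724

CHF 1,039,655.17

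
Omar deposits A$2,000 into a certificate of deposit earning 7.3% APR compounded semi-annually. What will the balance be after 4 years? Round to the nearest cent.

i = 0.073/2 = 0.0365 per half-year; n = 4·2 = 8.
FV = 2,000 × (1 + 0.0365)^8 = 2,664.3081

A$2,664.31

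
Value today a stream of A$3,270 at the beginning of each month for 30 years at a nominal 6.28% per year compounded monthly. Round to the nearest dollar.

Periodic rate i = 0.0628/12 = 0.00523333; n = 30 × 12 = 360 periods.
PV = 3270 × [1 − (1+0.00523333)^(−360)] / 0.00523333 × (1+i) = 3270 × 162.746105 = 532,179.7632
Payments are at the start of each period, so multiply by (1+i).

A$532,180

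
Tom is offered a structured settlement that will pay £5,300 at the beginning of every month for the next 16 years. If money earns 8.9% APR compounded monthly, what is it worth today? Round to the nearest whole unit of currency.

£545,677

i = 0.089/12 = 0.00741667 per month; n = 16·12 = 192.
PV = 5300 × [1 − (1+0.00741667)^(−192)] / 0.00741667 × (1+i) = 5300 × 102.957872 = 545,676.7218
(Beginning-of-period payments → annuity-due factor ×(1+i).)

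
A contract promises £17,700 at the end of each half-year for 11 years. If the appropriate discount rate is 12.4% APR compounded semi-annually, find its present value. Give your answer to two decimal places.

£209,478.86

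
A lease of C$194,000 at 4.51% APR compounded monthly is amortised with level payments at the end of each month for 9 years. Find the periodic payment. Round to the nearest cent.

i = 0.0451/12 = 0.00375833 per month; n = 9·12 = 108.
PMT = 194000 / ( [1 − (1+0.00375833)^(−108)] / 0.00375833 ) = 194000 / 88.633967 = 2,188.7771

C$2,188.78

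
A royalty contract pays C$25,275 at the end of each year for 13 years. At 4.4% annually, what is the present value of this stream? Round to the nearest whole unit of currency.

Annuity factor a(13|0.044) = 9.742306; PV = 25275 × 9.742306 = 246,236.7844

C$246,237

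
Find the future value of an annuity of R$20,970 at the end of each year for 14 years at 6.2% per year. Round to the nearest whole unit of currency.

Accumulation factor s(14|0.062) = 21.312322; FV = 20970 × 21.312322 = 446,919.3853

R$446,919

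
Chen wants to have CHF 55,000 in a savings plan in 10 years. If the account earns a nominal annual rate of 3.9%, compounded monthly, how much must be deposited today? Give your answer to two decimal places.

Periodic rate i = 0.039/12 = 0.00325; n = 10 × 12 = 120 periods.
PV = FV·(1+i)^(−n) = 55,000 × 0.677485 = 37,261.6842

CHF 37,261.68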